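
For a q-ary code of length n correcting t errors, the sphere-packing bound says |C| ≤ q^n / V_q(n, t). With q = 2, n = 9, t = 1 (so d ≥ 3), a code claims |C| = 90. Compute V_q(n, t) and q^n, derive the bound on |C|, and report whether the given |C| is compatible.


V_q(n, t) = 10, q^n = 512, Hamming bound = 51, |C| = 90 > bound (violated).

Step 1: Compute V_q(n, t) = Σ_{j=0}^1 C(n, j) (q−1)^j.
  j = 0: C(9,0)·(1)^0 = 1·1 = 1.
  j = 1: C(9,1)·(1)^1 = 9·1 = 9.
  V_q(n, t) = 1 + 9 = 10.
Step 2: q^n = 2^9 = 512.
Step 3: Hamming bound ⌊q^n / V_q(n,t)⌋ = ⌊512/10⌋ = 51.
Step 4: Compare |C| = 90 to 51: violated.
The claimed |C| lies above the Hamming bound, so no 2-ary code of length 9 with d ≥ 3 can have 90 codewords.


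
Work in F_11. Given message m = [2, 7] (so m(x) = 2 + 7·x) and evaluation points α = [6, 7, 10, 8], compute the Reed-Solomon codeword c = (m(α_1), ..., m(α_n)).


c = [0, 7, 6, 3]

Message polynomial: m(x) = 2 + 7·x (mod 11).
For each evaluation point α_i, compute m(α_i) mod 11:
  α_1 = 6: Horner steps 7 → 0, so m(6) = 0.
  α_2 = 7: Horner steps 7 → 7, so m(7) = 7.
  α_3 = 10: Horner steps 7 → 6, so m(10) = 6.
  α_4 = 8: Horner steps 7 → 3, so m(8) = 3.
Codeword c = [0, 7, 6, 3] ∈ F_11^4.


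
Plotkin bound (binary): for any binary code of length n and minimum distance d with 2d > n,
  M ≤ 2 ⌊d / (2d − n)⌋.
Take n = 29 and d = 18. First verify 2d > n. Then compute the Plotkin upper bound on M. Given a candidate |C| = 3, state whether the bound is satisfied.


Plotkin bound M ≤ 4; given |C| = 3 ≤ bound (satisfied).

Check applicability: 2d = 36, n = 29.
2d − n = 7 > 0, so Plotkin applies.
Compute d/(2d−n) = 18/7 ≈ 2.5714.
⌊d/(2d−n)⌋ = 2.
Plotkin bound: M ≤ 2·2 = 4.
Given |C| = 3, check: satisfied.
This |C| is below the Plotkin bound.


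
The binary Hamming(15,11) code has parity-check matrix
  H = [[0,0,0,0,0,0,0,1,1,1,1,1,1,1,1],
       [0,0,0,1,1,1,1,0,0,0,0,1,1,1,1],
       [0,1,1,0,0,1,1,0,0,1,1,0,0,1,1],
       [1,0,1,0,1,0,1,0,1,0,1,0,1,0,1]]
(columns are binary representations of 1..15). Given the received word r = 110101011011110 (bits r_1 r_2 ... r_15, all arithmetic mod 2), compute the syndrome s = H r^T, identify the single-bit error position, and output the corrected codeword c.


s = (0, 1, 0, 0)^T, error position = 4, corrected codeword c = 110001011011110

Compute s = H r^T mod 2 one row at a time:
  s_1 = 1 + 1 + 0 + 1 + 1 + 1 + 1 + 0 = 6 ≡ 0 (mod 2).
  s_2 = 1 + 0 + 1 + 0 + 1 + 1 + 1 + 0 = 5 ≡ 1 (mod 2).
  s_3 = 1 + 0 + 1 + 0 + 0 + 1 + 1 + 0 = 4 ≡ 0 (mod 2).
  s_4 = 1 + 0 + 0 + 0 + 1 + 1 + 1 + 0 = 4 ≡ 0 (mod 2).
s = (0, 1, 0, 0)^T — this equals column 4 of H (binary 0100), so error is at position 4.
Correct: flip bit 4 of r = 110101011011110 to get c = 110001011011110.


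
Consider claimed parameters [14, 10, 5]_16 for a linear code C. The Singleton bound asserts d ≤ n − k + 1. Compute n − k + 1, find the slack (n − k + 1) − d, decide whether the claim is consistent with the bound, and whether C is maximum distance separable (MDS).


Singleton RHS = n − k + 1 = 5, slack = 0, bound satisfied, MDS.

Singleton bound: d ≤ n − k + 1.
Here n = 14, k = 10, so n − k + 1 = 5.
Given d = 5, check d ≤ 5: YES.
Slack = (n − k + 1) − d = 0.
The code is MDS (slack = 0).
Description: the claimed parameters are [14, 10, 5]_16; such a code would be MDS (meets Singleton bound).


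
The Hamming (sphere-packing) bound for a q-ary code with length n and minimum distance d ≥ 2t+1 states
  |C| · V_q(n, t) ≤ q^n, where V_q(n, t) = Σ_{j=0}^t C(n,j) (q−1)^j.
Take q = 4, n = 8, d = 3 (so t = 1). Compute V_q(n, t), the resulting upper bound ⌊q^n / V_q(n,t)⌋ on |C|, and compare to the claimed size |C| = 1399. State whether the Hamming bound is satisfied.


V_q(n, t) = 25, q^n = 65536, Hamming bound = 2621, |C| = 1399 ≤ bound (satisfied).

Step 1: Compute V_q(n, t) = Σ_{j=0}^1 C(n, j) (q−1)^j.
  j = 0: C(8,0)·(3)^0 = 1·1 = 1.
  j = 1: C(8,1)·(3)^1 = 8·3 = 24.
  V_q(n, t) = 1 + 24 = 25.
Step 2: q^n = 4^8 = 65536.
Step 3: Hamming bound ⌊q^n / V_q(n,t)⌋ = ⌊65536/25⌋ = 2621.
Step 4: Compare |C| = 1399 to 2621: satisfied.
The claimed |C| lies below the Hamming bound.


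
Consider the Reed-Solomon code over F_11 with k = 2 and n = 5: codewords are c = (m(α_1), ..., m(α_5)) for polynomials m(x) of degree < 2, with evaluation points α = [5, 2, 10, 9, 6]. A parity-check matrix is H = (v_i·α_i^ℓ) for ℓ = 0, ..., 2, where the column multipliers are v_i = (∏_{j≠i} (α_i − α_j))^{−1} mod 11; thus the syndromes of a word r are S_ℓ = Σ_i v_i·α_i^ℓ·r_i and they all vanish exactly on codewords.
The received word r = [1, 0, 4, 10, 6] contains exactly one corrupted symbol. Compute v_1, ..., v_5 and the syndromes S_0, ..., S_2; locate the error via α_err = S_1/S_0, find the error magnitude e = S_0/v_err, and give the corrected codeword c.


S = (3, 6, 1), error at position 2, error magnitude e = 3, c = [1, 8, 4, 10, 6].

Step 1: column multipliers v_i = (∏_{j≠i}(α_i − α_j))^{−1} mod 11.
  i = 1 (α = 5): (5−2)(5−10)(5−9)(5−6) = 3·(−5)·(−4)·(−1) = −60 ≡ 6, so v_1 = 6^{−1} = 2 (mod 11).
  i = 2 (α = 2): (2−5)(2−10)(2−9)(2−6) = (−3)·(−8)·(−7)·(−4) = 672 ≡ 1, so v_2 = 1^{−1} = 1 (mod 11).
  i = 3 (α = 10): (10−5)(10−2)(10−9)(10−6) = 5·8·1·4 = 160 ≡ 6, so v_3 = 6^{−1} = 2 (mod 11).
  i = 4 (α = 9): (9−5)(9−2)(9−10)(9−6) = 4·7·(−1)·3 = −84 ≡ 4, so v_4 = 4^{−1} = 3 (mod 11).
  i = 5 (α = 6): (6−5)(6−2)(6−10)(6−9) = 1·4·(−4)·(−3) = 48 ≡ 4, so v_5 = 4^{−1} = 3 (mod 11).
  v = [2, 1, 2, 3, 3].
Step 2: syndromes of r = [1, 0, 4, 10, 6] (all sums mod 11).
  S_0 = Σ v_i r_i = 2·1 + 1·0 + 2·4 + 3·10 + 3·6 = 58 ≡ 3.
  S_1 = Σ v_i α_i r_i = 2·5·1 + 1·2·0 + 2·10·4 + 3·9·10 + 3·6·6 = 468 ≡ 6.
  α_i^2 mod 11 = [3, 4, 1, 4, 3].
  S_2 = Σ v_i α_i^2 r_i = 2·3·1 + 1·4·0 + 2·1·4 + 3·4·10 + 3·3·6 = 188 ≡ 1.
  S = (3, 6, 1) ≠ 0, so r is not a codeword (an error is present).
Step 3: locate the error. For a single error e at position i, S_ℓ = v_i·e·α_i^ℓ, so α_err = S_1/S_0.
  S_0^{−1} = 3^{−1} = 4 (mod 11), so α_err = 6·4 = 24 ≡ 2 = α_2. Error position i = 2.
  Consistency check: S_2/S_1 = 1·2 = 2 ≡ 2 = α_err ✓ (single-error assumption holds).
Step 4: error magnitude e = S_0/v_2 = S_0·∏_{j≠2}(α_2 − α_j) = 3·1 = 3 ≡ 3 (mod 11).
Step 5: correct position 2: c_2 = r_2 − e = 0 − 3 ≡ 8 (mod 11). Hence c = [1, 8, 4, 10, 6].
  Check: interpolating c through the α_i gives m(x) = 9 + 5·x (degree < 2) with m(α_i) = c_i for every i, so c is indeed a codeword.


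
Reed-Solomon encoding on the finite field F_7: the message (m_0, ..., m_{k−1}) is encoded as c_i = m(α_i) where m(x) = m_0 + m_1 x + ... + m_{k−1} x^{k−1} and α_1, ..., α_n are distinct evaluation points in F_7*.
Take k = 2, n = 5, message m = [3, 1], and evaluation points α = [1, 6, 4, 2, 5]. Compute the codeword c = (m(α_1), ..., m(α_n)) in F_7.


c = [4, 2, 0, 5, 1]

Message polynomial: m(x) = 3 + 1·x (mod 7).
For each evaluation point α_i, compute m(α_i) mod 7:
  α_1 = 1: Horner steps 1 → 4, so m(1) = 4.
  α_2 = 6: Horner steps 1 → 2, so m(6) = 2.
  α_3 = 4: Horner steps 1 → 0, so m(4) = 0.
  α_4 = 2: Horner steps 1 → 5, so m(2) = 5.
  α_5 = 5: Horner steps 1 → 1, so m(5) = 1.
Codeword c = [4, 2, 0, 5, 1] ∈ F_7^5.


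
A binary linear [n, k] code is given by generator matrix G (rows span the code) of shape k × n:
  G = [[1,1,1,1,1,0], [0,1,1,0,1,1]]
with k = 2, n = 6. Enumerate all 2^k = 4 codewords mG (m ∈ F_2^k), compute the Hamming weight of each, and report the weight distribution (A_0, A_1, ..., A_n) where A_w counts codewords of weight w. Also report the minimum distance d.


Weight distribution: A_0 = 1, A_3 = 1, A_4 = 1, A_5 = 1. Minimum distance d = 3.

Enumerate all 2^2 = 4 messages m ∈ F_2^2.
For each, compute codeword c = mG in F_2^6, then tally its weight.
  m = 00 → c = 000000, weight = 0.
  m = 10 → c = 111110, weight = 5.
  m = 01 → c = 011011, weight = 4.
  m = 11 → c = 100101, weight = 3.
Tally weights:
  weight 0: 1 codewords.
  weight 3: 1 codewords.
  weight 4: 1 codewords.
  weight 5: 1 codewords.
Minimum distance d = smallest w > 0 with A_w > 0 = 3.
Sanity: Σ A_w = 4 = 2^2 = 4 ✓.


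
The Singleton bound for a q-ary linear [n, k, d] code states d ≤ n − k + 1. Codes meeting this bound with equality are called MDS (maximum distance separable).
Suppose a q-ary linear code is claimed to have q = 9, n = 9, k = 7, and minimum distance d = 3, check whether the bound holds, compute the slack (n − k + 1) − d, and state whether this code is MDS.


Singleton RHS = n − k + 1 = 3, slack = 0, bound satisfied, MDS.

Singleton bound: d ≤ n − k + 1.
Here n = 9, k = 7, so n − k + 1 = 3.
Given d = 3, check d ≤ 3: YES.
Slack = (n − k + 1) − d = 0.
The code is MDS (slack = 0).
Description: the claimed parameters are [9, 7, 3]_9; such a code would be MDS (meets Singleton bound).


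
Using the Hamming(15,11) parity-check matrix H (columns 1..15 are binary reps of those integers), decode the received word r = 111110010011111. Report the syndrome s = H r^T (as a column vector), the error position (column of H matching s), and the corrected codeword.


s = (0, 0, 1, 0)^T, error position = 2, corrected codeword c = 101110010011111

Compute s = H r^T mod 2 one row at a time:
  s_1 = 1 + 0 + 0 + 1 + 1 + 1 + 1 + 1 = 6 ≡ 0 (mod 2).
  s_2 = 1 + 1 + 0 + 0 + 1 + 1 + 1 + 1 = 6 ≡ 0 (mod 2).
  s_3 = 1 + 1 + 0 + 0 + 0 + 1 + 1 + 1 = 5 ≡ 1 (mod 2).
  s_4 = 1 + 1 + 1 + 0 + 0 + 1 + 1 + 1 = 6 ≡ 0 (mod 2).
s = (0, 0, 1, 0)^T — this equals column 2 of H (binary 0010), so error is at position 2.
Correct: flip bit 2 of r = 111110010011111 to get c = 101110010011111.


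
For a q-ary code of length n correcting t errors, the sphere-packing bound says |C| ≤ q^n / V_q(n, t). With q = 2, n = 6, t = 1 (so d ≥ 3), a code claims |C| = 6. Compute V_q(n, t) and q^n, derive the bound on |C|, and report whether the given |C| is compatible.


V_q(n, t) = 7, q^n = 64, Hamming bound = 9, |C| = 6 ≤ bound (satisfied).

Step 1: Compute V_q(n, t) = Σ_{j=0}^1 C(n, j) (q−1)^j.
  j = 0: C(6,0)·(1)^0 = 1·1 = 1.
  j = 1: C(6,1)·(1)^1 = 6·1 = 6.
  V_q(n, t) = 1 + 6 = 7.
Step 2: q^n = 2^6 = 64.
Step 3: Hamming bound ⌊q^n / V_q(n,t)⌋ = ⌊64/7⌋ = 9.
Step 4: Compare |C| = 6 to 9: satisfied.
The claimed |C| lies below the Hamming bound.


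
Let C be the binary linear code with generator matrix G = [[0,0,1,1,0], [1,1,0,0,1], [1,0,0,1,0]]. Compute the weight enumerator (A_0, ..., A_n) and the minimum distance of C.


Weight distribution: A_0 = 1, A_2 = 3, A_3 = 3, A_5 = 1. Minimum distance d = 2.

Enumerate all 2^3 = 8 messages m ∈ F_2^3.
For each, compute codeword c = mG in F_2^5, then tally its weight.
  m = 000 → c = 00000, weight = 0.
  m = 100 → c = 00110, weight = 2.
  m = 010 → c = 11001, weight = 3.
  m = 110 → c = 11111, weight = 5.
  m = 001 → c = 10010, weight = 2.
  m = 101 → c = 10100, weight = 2.
  m = 011 → c = 01011, weight = 3.
  m = 111 → c = 01101, weight = 3.
Tally weights:
  weight 0: 1 codewords.
  weight 2: 3 codewords.
  weight 3: 3 codewords.
  weight 5: 1 codewords.
Minimum distance d = smallest w > 0 with A_w > 0 = 2.
Sanity: Σ A_w = 8 = 2^3 = 8 ✓.


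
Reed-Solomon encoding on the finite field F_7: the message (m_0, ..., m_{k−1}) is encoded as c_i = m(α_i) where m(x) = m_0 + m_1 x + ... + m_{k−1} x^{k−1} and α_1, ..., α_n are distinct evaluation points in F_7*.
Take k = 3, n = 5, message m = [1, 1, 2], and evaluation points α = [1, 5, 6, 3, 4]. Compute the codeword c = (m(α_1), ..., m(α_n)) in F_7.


c = [4, 0, 2, 1, 2]

Message polynomial: m(x) = 1 + 1·x + 2·x^2 (mod 7).
For each evaluation point α_i, compute m(α_i) mod 7:
  α_1 = 1: Horner steps 2 → 3 → 4, so m(1) = 4.
  α_2 = 5: Horner steps 2 → 4 → 0, so m(5) = 0.
  α_3 = 6: Horner steps 2 → 6 → 2, so m(6) = 2.
  α_4 = 3: Horner steps 2 → 0 → 1, so m(3) = 1.
  α_5 = 4: Horner steps 2 → 2 → 2, so m(4) = 2.
Codeword c = [4, 0, 2, 1, 2] ∈ F_7^5.


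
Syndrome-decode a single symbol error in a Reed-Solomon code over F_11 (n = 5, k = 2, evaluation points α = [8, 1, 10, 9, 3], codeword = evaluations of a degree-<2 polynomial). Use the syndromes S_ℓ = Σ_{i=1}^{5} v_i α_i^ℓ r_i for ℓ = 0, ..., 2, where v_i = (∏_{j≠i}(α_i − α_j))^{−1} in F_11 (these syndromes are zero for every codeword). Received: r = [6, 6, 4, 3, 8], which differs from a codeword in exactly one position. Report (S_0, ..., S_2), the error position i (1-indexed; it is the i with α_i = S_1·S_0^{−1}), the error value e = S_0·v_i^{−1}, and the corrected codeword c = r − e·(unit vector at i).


S = (1, 8, 9), error at position 1, error magnitude e = 4, c = [2, 6, 4, 3, 8].

Step 1: column multipliers v_i = (∏_{j≠i}(α_i − α_j))^{−1} mod 11.
  i = 1 (α = 8): (8−1)(8−10)(8−9)(8−3) = 7·(−2)·(−1)·5 = 70 ≡ 4, so v_1 = 4^{−1} = 3 (mod 11).
  i = 2 (α = 1): (1−8)(1−10)(1−9)(1−3) = (−7)·(−9)·(−8)·(−2) = 1008 ≡ 7, so v_2 = 7^{−1} = 8 (mod 11).
  i = 3 (α = 10): (10−8)(10−1)(10−9)(10−3) = 2·9·1·7 = 126 ≡ 5, so v_3 = 5^{−1} = 9 (mod 11).
  i = 4 (α = 9): (9−8)(9−1)(9−10)(9−3) = 1·8·(−1)·6 = −48 ≡ 7, so v_4 = 7^{−1} = 8 (mod 11).
  i = 5 (α = 3): (3−8)(3−1)(3−10)(3−9) = (−5)·2·(−7)·(−6) = −420 ≡ 9, so v_5 = 9^{−1} = 5 (mod 11).
  v = [3, 8, 9, 8, 5].
Step 2: syndromes of r = [6, 6, 4, 3, 8] (all sums mod 11).
  S_0 = Σ v_i r_i = 3·6 + 8·6 + 9·4 + 8·3 + 5·8 = 166 ≡ 1.
  S_1 = Σ v_i α_i r_i = 3·8·6 + 8·1·6 + 9·10·4 + 8·9·3 + 5·3·8 = 888 ≡ 8.
  α_i^2 mod 11 = [9, 1, 1, 4, 9].
  S_2 = Σ v_i α_i^2 r_i = 3·9·6 + 8·1·6 + 9·1·4 + 8·4·3 + 5·9·8 = 702 ≡ 9.
  S = (1, 8, 9) ≠ 0, so r is not a codeword (an error is present).
Step 3: locate the error. For a single error e at position i, S_ℓ = v_i·e·α_i^ℓ, so α_err = S_1/S_0.
  S_0^{−1} = 1^{−1} = 1 (mod 11), so α_err = 8·1 = 8 ≡ 8 = α_1. Error position i = 1.
  Consistency check: S_2/S_1 = 9·7 = 63 ≡ 8 = α_err ✓ (single-error assumption holds).
Step 4: error magnitude e = S_0/v_1 = S_0·∏_{j≠1}(α_1 − α_j) = 1·4 = 4 ≡ 4 (mod 11).
Step 5: correct position 1: c_1 = r_1 − e = 6 − 4 ≡ 2 (mod 11). Hence c = [2, 6, 4, 3, 8].
  Check: interpolating c through the α_i gives m(x) = 5 + 1·x (degree < 2) with m(α_i) = c_i for every i, so c is indeed a codeword.


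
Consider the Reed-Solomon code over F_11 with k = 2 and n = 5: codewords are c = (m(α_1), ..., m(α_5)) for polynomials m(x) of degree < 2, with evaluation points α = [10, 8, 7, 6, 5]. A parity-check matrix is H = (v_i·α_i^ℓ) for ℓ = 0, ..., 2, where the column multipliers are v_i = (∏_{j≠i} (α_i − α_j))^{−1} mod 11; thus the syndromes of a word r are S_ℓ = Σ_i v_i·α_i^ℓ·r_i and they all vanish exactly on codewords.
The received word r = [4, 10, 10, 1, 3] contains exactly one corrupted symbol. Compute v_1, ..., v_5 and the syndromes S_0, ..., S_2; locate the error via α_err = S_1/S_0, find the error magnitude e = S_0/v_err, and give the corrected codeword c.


S = (9, 6, 4), error at position 2, error magnitude e = 2, c = [4, 8, 10, 1, 3].

Step 1: column multipliers v_i = (∏_{j≠i}(α_i − α_j))^{−1} mod 11.
  i = 1 (α = 10): (10−8)(10−7)(10−6)(10−5) = 2·3·4·5 = 120 ≡ 10, so v_1 = 10^{−1} = 10 (mod 11).
  i = 2 (α = 8): (8−10)(8−7)(8−6)(8−5) = (−2)·1·2·3 = −12 ≡ 10, so v_2 = 10^{−1} = 10 (mod 11).
  i = 3 (α = 7): (7−10)(7−8)(7−6)(7−5) = (−3)·(−1)·1·2 = 6 ≡ 6, so v_3 = 6^{−1} = 2 (mod 11).
  i = 4 (α = 6): (6−10)(6−8)(6−7)(6−5) = (−4)·(−2)·(−1)·1 = −8 ≡ 3, so v_4 = 3^{−1} = 4 (mod 11).
  i = 5 (α = 5): (5−10)(5−8)(5−7)(5−6) = (−5)·(−3)·(−2)·(−1) = 30 ≡ 8, so v_5 = 8^{−1} = 7 (mod 11).
  v = [10, 10, 2, 4, 7].
Step 2: syndromes of r = [4, 10, 10, 1, 3] (all sums mod 11).
  S_0 = Σ v_i r_i = 10·4 + 10·10 + 2·10 + 4·1 + 7·3 = 185 ≡ 9.
  S_1 = Σ v_i α_i r_i = 10·10·4 + 10·8·10 + 2·7·10 + 4·6·1 + 7·5·3 = 1469 ≡ 6.
  α_i^2 mod 11 = [1, 9, 5, 3, 3].
  S_2 = Σ v_i α_i^2 r_i = 10·1·4 + 10·9·10 + 2·5·10 + 4·3·1 + 7·3·3 = 1115 ≡ 4.
  S = (9, 6, 4) ≠ 0, so r is not a codeword (an error is present).
Step 3: locate the error. For a single error e at position i, S_ℓ = v_i·e·α_i^ℓ, so α_err = S_1/S_0.
  S_0^{−1} = 9^{−1} = 5 (mod 11), so α_err = 6·5 = 30 ≡ 8 = α_2. Error position i = 2.
  Consistency check: S_2/S_1 = 4·2 = 8 ≡ 8 = α_err ✓ (single-error assumption holds).
Step 4: error magnitude e = S_0/v_2 = S_0·∏_{j≠2}(α_2 − α_j) = 9·10 = 90 ≡ 2 (mod 11).
Step 5: correct position 2: c_2 = r_2 − e = 10 − 2 ≡ 8 (mod 11). Hence c = [4, 8, 10, 1, 3].
  Check: interpolating c through the α_i gives m(x) = 2 + 9·x (degree < 2) with m(α_i) = c_i for every i, so c is indeed a codeword.


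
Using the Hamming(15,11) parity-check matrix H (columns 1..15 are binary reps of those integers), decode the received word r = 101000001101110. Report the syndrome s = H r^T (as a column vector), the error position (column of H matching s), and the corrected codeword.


s = (1, 1, 1, 0)^T, error position = 14, corrected codeword c = 101000001101100

Compute s = H r^T mod 2 one row at a time:
  s_1 = 0 + 1 + 1 + 0 + 1 + 1 + 1 + 0 = 5 ≡ 1 (mod 2).
  s_2 = 0 + 0 + 0 + 0 + 1 + 1 + 1 + 0 = 3 ≡ 1 (mod 2).
  s_3 = 0 + 1 + 0 + 0 + 1 + 0 + 1 + 0 = 3 ≡ 1 (mod 2).
  s_4 = 1 + 1 + 0 + 0 + 1 + 0 + 1 + 0 = 4 ≡ 0 (mod 2).
s = (1, 1, 1, 0)^T — this equals column 14 of H (binary 1110), so error is at position 14.
Correct: flip bit 14 of r = 101000001101110 to get c = 101000001101100.


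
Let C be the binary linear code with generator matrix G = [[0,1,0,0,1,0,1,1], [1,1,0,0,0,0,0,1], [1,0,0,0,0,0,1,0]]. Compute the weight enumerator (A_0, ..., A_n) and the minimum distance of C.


Weight distribution: A_0 = 1, A_1 = 1, A_2 = 1, A_3 = 3, A_4 = 2. Minimum distance d = 1.

Enumerate all 2^3 = 8 messages m ∈ F_2^3.
For each, compute codeword c = mG in F_2^8, then tally its weight.
  m = 000 → c = 00000000, weight = 0.
  m = 100 → c = 01001011, weight = 4.
  m = 010 → c = 11000001, weight = 3.
  m = 110 → c = 10001010, weight = 3.
  m = 001 → c = 10000010, weight = 2.
  m = 101 → c = 11001001, weight = 4.
  m = 011 → c = 01000011, weight = 3.
  m = 111 → c = 00001000, weight = 1.
Tally weights:
  weight 0: 1 codewords.
  weight 1: 1 codewords.
  weight 2: 1 codewords.
  weight 3: 3 codewords.
  weight 4: 2 codewords.
Minimum distance d = smallest w > 0 with A_w > 0 = 1.
Sanity: Σ A_w = 8 = 2^3 = 8 ✓.


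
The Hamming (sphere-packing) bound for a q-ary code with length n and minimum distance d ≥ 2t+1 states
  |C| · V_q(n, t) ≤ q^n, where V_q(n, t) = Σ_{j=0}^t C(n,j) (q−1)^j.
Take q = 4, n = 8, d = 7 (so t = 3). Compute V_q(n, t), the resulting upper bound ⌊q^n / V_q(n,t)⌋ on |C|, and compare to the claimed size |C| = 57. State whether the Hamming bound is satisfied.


V_q(n, t) = 1789, q^n = 65536, Hamming bound = 36, |C| = 57 > bound (violated).

Step 1: Compute V_q(n, t) = Σ_{j=0}^3 C(n, j) (q−1)^j.
  j = 0: C(8,0)·(3)^0 = 1·1 = 1.
  j = 1: C(8,1)·(3)^1 = 8·3 = 24.
  j = 2: C(8,2)·(3)^2 = 28·9 = 252.
  j = 3: C(8,3)·(3)^3 = 56·27 = 1512.
  V_q(n, t) = 1 + 24 + 252 + 1512 = 1789.
Step 2: q^n = 4^8 = 65536.
Step 3: Hamming bound ⌊q^n / V_q(n,t)⌋ = ⌊65536/1789⌋ = 36.
Step 4: Compare |C| = 57 to 36: violated.
The claimed |C| lies above the Hamming bound, so no 4-ary code of length 8 with d ≥ 7 can have 57 codewords.


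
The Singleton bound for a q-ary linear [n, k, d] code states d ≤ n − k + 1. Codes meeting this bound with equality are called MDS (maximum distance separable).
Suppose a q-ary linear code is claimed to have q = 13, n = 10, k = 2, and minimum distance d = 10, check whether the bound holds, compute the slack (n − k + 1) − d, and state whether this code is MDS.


Singleton RHS = n − k + 1 = 9, slack = -1, bound violated (no such code; not MDS).

Singleton bound: d ≤ n − k + 1.
Here n = 10, k = 2, so n − k + 1 = 9.
Given d = 10, check d ≤ 9: NO.
Slack = (n − k + 1) − d = -1.
The slack is negative: d = 10 exceeds n − k + 1 = 9 by 1, so the Singleton bound is violated and no linear [10, 2, 10]_13 code can exist. In particular it is not MDS (MDS requires d = n − k + 1 exactly).
Description: the claimed parameters are [10, 2, 10]_13; such a code would be impossible (violates the Singleton bound).


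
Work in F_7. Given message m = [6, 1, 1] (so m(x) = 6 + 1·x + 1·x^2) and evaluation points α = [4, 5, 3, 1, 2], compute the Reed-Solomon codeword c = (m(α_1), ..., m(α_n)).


c = [5, 1, 4, 1, 5]

Message polynomial: m(x) = 6 + 1·x + 1·x^2 (mod 7).
For each evaluation point α_i, compute m(α_i) mod 7:
  α_1 = 4: Horner steps 1 → 5 → 5, so m(4) = 5.
  α_2 = 5: Horner steps 1 → 6 → 1, so m(5) = 1.
  α_3 = 3: Horner steps 1 → 4 → 4, so m(3) = 4.
  α_4 = 1: Horner steps 1 → 2 → 1, so m(1) = 1.
  α_5 = 2: Horner steps 1 → 3 → 5, so m(2) = 5.
Codeword c = [5, 1, 4, 1, 5] ∈ F_7^5.


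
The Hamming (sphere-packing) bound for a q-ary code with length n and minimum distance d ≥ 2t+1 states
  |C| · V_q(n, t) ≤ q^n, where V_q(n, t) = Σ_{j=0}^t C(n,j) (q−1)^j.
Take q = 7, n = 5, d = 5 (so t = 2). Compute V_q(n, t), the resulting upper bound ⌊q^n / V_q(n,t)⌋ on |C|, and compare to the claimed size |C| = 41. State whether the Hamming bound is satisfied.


V_q(n, t) = 391, q^n = 16807, Hamming bound = 42, |C| = 41 ≤ bound (satisfied).

Step 1: Compute V_q(n, t) = Σ_{j=0}^2 C(n, j) (q−1)^j.
  j = 0: C(5,0)·(6)^0 = 1·1 = 1.
  j = 1: C(5,1)·(6)^1 = 5·6 = 30.
  j = 2: C(5,2)·(6)^2 = 10·36 = 360.
  V_q(n, t) = 1 + 30 + 360 = 391.
Step 2: q^n = 7^5 = 16807.
Step 3: Hamming bound ⌊q^n / V_q(n,t)⌋ = ⌊16807/391⌋ = 42.
Step 4: Compare |C| = 41 to 42: satisfied.
The claimed |C| lies below the Hamming bound.


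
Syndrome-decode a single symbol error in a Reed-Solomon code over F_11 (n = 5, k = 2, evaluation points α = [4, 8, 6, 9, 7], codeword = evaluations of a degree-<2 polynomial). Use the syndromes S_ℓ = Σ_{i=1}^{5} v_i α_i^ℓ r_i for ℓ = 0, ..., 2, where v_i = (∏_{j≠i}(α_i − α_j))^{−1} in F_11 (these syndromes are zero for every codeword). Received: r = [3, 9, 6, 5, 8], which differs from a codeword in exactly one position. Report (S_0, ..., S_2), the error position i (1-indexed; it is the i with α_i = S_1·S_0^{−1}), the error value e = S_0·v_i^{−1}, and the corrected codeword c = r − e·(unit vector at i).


S = (1, 7, 5), error at position 5, error magnitude e = 6, c = [3, 9, 6, 5, 2].

Step 1: column multipliers v_i = (∏_{j≠i}(α_i − α_j))^{−1} mod 11.
  i = 1 (α = 4): (4−8)(4−6)(4−9)(4−7) = (−4)·(−2)·(−5)·(−3) = 120 ≡ 10, so v_1 = 10^{−1} = 10 (mod 11).
  i = 2 (α = 8): (8−4)(8−6)(8−9)(8−7) = 4·2·(−1)·1 = −8 ≡ 3, so v_2 = 3^{−1} = 4 (mod 11).
  i = 3 (α = 6): (6−4)(6−8)(6−9)(6−7) = 2·(−2)·(−3)·(−1) = −12 ≡ 10, so v_3 = 10^{−1} = 10 (mod 11).
  i = 4 (α = 9): (9−4)(9−8)(9−6)(9−7) = 5·1·3·2 = 30 ≡ 8, so v_4 = 8^{−1} = 7 (mod 11).
  i = 5 (α = 7): (7−4)(7−8)(7−6)(7−9) = 3·(−1)·1·(−2) = 6 ≡ 6, so v_5 = 6^{−1} = 2 (mod 11).
  v = [10, 4, 10, 7, 2].
Step 2: syndromes of r = [3, 9, 6, 5, 8] (all sums mod 11).
  S_0 = Σ v_i r_i = 10·3 + 4·9 + 10·6 + 7·5 + 2·8 = 177 ≡ 1.
  S_1 = Σ v_i α_i r_i = 10·4·3 + 4·8·9 + 10·6·6 + 7·9·5 + 2·7·8 = 1195 ≡ 7.
  α_i^2 mod 11 = [5, 9, 3, 4, 5].
  S_2 = Σ v_i α_i^2 r_i = 10·5·3 + 4·9·9 + 10·3·6 + 7·4·5 + 2·5·8 = 874 ≡ 5.
  S = (1, 7, 5) ≠ 0, so r is not a codeword (an error is present).
Step 3: locate the error. For a single error e at position i, S_ℓ = v_i·e·α_i^ℓ, so α_err = S_1/S_0.
  S_0^{−1} = 1^{−1} = 1 (mod 11), so α_err = 7·1 = 7 ≡ 7 = α_5. Error position i = 5.
  Consistency check: S_2/S_1 = 5·8 = 40 ≡ 7 = α_err ✓ (single-error assumption holds).
Step 4: error magnitude e = S_0/v_5 = S_0·∏_{j≠5}(α_5 − α_j) = 1·6 = 6 ≡ 6 (mod 11).
Step 5: correct position 5: c_5 = r_5 − e = 8 − 6 ≡ 2 (mod 11). Hence c = [3, 9, 6, 5, 2].
  Check: interpolating c through the α_i gives m(x) = 8 + 7·x (degree < 2) with m(α_i) = c_i for every i, so c is indeed a codeword.


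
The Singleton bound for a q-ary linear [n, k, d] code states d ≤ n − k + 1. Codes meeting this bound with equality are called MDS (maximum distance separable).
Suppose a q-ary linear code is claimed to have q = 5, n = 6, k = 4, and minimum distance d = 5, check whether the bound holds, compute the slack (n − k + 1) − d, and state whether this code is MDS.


Singleton RHS = n − k + 1 = 3, slack = -2, bound violated (no such code; not MDS).

Singleton bound: d ≤ n − k + 1.
Here n = 6, k = 4, so n − k + 1 = 3.
Given d = 5, check d ≤ 3: NO.
Slack = (n − k + 1) − d = -2.
The slack is negative: d = 5 exceeds n − k + 1 = 3 by 2, so the Singleton bound is violated and no linear [6, 4, 5]_5 code can exist. In particular it is not MDS (MDS requires d = n − k + 1 exactly).
Description: the claimed parameters are [6, 4, 5]_5; such a code would be impossible (violates the Singleton bound).


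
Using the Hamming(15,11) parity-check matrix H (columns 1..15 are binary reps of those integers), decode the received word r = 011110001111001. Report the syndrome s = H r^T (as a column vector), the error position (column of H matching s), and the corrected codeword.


s = (1, 0, 1, 1)^T, error position = 11, corrected codeword c = 011110001101001

Compute s = H r^T mod 2 one row at a time:
  s_1 = 0 + 1 + 1 + 1 + 1 + 0 + 0 + 1 = 5 ≡ 1 (mod 2).
  s_2 = 1 + 1 + 0 + 0 + 1 + 0 + 0 + 1 = 4 ≡ 0 (mod 2).
  s_3 = 1 + 1 + 0 + 0 + 1 + 1 + 0 + 1 = 5 ≡ 1 (mod 2).
  s_4 = 0 + 1 + 1 + 0 + 1 + 1 + 0 + 1 = 5 ≡ 1 (mod 2).
s = (1, 0, 1, 1)^T — this equals column 11 of H (binary 1011), so error is at position 11.
Correct: flip bit 11 of r = 011110001111001 to get c = 011110001101001.


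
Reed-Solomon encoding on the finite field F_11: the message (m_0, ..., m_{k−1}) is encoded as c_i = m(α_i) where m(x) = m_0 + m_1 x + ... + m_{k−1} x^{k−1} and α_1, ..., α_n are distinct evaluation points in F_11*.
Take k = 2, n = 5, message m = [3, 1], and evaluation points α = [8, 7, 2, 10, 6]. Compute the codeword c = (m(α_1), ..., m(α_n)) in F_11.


c = [0, 10, 5, 2, 9]

Message polynomial: m(x) = 3 + 1·x (mod 11).
For each evaluation point α_i, compute m(α_i) mod 11:
  α_1 = 8: Horner steps 1 → 0, so m(8) = 0.
  α_2 = 7: Horner steps 1 → 10, so m(7) = 10.
  α_3 = 2: Horner steps 1 → 5, so m(2) = 5.
  α_4 = 10: Horner steps 1 → 2, so m(10) = 2.
  α_5 = 6: Horner steps 1 → 9, so m(6) = 9.
Codeword c = [0, 10, 5, 2, 9] ∈ F_11^5.


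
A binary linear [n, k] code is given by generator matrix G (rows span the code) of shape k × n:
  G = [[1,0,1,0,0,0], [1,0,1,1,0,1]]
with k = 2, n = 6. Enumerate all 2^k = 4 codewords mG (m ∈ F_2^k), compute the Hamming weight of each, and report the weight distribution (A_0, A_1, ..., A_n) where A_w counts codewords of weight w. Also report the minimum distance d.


Weight distribution: A_0 = 1, A_2 = 2, A_4 = 1. Minimum distance d = 2.

Enumerate all 2^2 = 4 messages m ∈ F_2^2.
For each, compute codeword c = mG in F_2^6, then tally its weight.
  m = 00 → c = 000000, weight = 0.
  m = 10 → c = 101000, weight = 2.
  m = 01 → c = 101101, weight = 4.
  m = 11 → c = 000101, weight = 2.
Tally weights:
  weight 0: 1 codewords.
  weight 2: 2 codewords.
  weight 4: 1 codewords.
Minimum distance d = smallest w > 0 with A_w > 0 = 2.
Sanity: Σ A_w = 4 = 2^2 = 4 ✓.


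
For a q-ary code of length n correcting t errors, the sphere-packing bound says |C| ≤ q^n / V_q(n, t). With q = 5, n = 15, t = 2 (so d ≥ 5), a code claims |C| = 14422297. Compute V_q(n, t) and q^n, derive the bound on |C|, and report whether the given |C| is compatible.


V_q(n, t) = 1741, q^n = 30517578125, Hamming bound = 17528764, |C| = 14422297 ≤ bound (satisfied).

Step 1: Compute V_q(n, t) = Σ_{j=0}^2 C(n, j) (q−1)^j.
  j = 0: C(15,0)·(4)^0 = 1·1 = 1.
  j = 1: C(15,1)·(4)^1 = 15·4 = 60.
  j = 2: C(15,2)·(4)^2 = 105·16 = 1680.
  V_q(n, t) = 1 + 60 + 1680 = 1741.
Step 2: q^n = 5^15 = 30517578125.
Step 3: Hamming bound ⌊q^n / V_q(n,t)⌋ = ⌊30517578125/1741⌋ = 17528764.
Step 4: Compare |C| = 14422297 to 17528764: satisfied.
The claimed |C| lies below the Hamming bound.


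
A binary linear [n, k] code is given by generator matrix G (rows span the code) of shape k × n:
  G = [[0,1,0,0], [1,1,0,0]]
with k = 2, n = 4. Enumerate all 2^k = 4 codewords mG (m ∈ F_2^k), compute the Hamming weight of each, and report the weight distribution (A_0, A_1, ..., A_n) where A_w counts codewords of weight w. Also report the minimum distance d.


Weight distribution: A_0 = 1, A_1 = 2, A_2 = 1. Minimum distance d = 1.

Enumerate all 2^2 = 4 messages m ∈ F_2^2.
For each, compute codeword c = mG in F_2^4, then tally its weight.
  m = 00 → c = 0000, weight = 0.
  m = 10 → c = 0100, weight = 1.
  m = 01 → c = 1100, weight = 2.
  m = 11 → c = 1000, weight = 1.
Tally weights:
  weight 0: 1 codewords.
  weight 1: 2 codewords.
  weight 2: 1 codewords.
Minimum distance d = smallest w > 0 with A_w > 0 = 1.
Sanity: Σ A_w = 4 = 2^2 = 4 ✓.


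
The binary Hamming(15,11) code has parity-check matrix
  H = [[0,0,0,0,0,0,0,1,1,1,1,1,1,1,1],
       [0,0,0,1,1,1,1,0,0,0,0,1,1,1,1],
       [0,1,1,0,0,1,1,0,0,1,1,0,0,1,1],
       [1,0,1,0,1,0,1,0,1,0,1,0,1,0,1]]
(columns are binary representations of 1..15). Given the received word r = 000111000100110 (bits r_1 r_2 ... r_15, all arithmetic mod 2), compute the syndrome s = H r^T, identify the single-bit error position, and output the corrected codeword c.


s = (1, 1, 1, 0)^T, error position = 14, corrected codeword c = 000111000100100

Compute s = H r^T mod 2 one row at a time:
  s_1 = 0 + 0 + 1 + 0 + 0 + 1 + 1 + 0 = 3 ≡ 1 (mod 2).
  s_2 = 1 + 1 + 1 + 0 + 0 + 1 + 1 + 0 = 5 ≡ 1 (mod 2).
  s_3 = 0 + 0 + 1 + 0 + 1 + 0 + 1 + 0 = 3 ≡ 1 (mod 2).
  s_4 = 0 + 0 + 1 + 0 + 0 + 0 + 1 + 0 = 2 ≡ 0 (mod 2).
s = (1, 1, 1, 0)^T — this equals column 14 of H (binary 1110), so error is at position 14.
Correct: flip bit 14 of r = 000111000100110 to get c = 000111000100100.


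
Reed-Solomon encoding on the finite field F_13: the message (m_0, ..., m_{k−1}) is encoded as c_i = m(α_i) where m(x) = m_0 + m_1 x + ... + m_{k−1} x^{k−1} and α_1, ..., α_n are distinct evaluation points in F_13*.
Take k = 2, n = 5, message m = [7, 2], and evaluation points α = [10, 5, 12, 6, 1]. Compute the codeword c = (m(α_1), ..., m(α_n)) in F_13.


c = [1, 4, 5, 6, 9]

Message polynomial: m(x) = 7 + 2·x (mod 13).
For each evaluation point α_i, compute m(α_i) mod 13:
  α_1 = 10: Horner steps 2 → 1, so m(10) = 1.
  α_2 = 5: Horner steps 2 → 4, so m(5) = 4.
  α_3 = 12: Horner steps 2 → 5, so m(12) = 5.
  α_4 = 6: Horner steps 2 → 6, so m(6) = 6.
  α_5 = 1: Horner steps 2 → 9, so m(1) = 9.
Codeword c = [1, 4, 5, 6, 9] ∈ F_13^5.


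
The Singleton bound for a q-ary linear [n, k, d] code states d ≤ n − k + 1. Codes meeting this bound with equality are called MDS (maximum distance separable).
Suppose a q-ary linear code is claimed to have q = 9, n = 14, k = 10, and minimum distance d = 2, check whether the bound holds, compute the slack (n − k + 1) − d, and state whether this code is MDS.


Singleton RHS = n − k + 1 = 5, slack = 3, bound satisfied, not MDS.

Singleton bound: d ≤ n − k + 1.
Here n = 14, k = 10, so n − k + 1 = 5.
Given d = 2, check d ≤ 5: YES.
Slack = (n − k + 1) − d = 3.
The code is NOT MDS (slack = 3 > 0).
Description: the claimed parameters are [14, 10, 2]_9; such a code would be non-MDS.


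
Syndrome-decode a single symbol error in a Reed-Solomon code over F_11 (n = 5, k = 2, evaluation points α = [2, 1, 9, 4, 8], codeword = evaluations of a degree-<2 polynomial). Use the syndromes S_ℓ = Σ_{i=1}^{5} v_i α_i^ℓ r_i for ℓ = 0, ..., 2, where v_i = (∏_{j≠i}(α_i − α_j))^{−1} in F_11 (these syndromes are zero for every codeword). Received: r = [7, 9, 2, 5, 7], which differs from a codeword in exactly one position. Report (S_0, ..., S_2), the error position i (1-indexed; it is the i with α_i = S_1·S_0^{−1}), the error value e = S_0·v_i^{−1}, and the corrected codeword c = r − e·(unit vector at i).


S = (9, 7, 3), error at position 1, error magnitude e = 3, c = [4, 9, 2, 5, 7].

Step 1: column multipliers v_i = (∏_{j≠i}(α_i − α_j))^{−1} mod 11.
  i = 1 (α = 2): (2−1)(2−9)(2−4)(2−8) = 1·(−7)·(−2)·(−6) = −84 ≡ 4, so v_1 = 4^{−1} = 3 (mod 11).
  i = 2 (α = 1): (1−2)(1−9)(1−4)(1−8) = (−1)·(−8)·(−3)·(−7) = 168 ≡ 3, so v_2 = 3^{−1} = 4 (mod 11).
  i = 3 (α = 9): (9−2)(9−1)(9−4)(9−8) = 7·8·5·1 = 280 ≡ 5, so v_3 = 5^{−1} = 9 (mod 11).
  i = 4 (α = 4): (4−2)(4−1)(4−9)(4−8) = 2·3·(−5)·(−4) = 120 ≡ 10, so v_4 = 10^{−1} = 10 (mod 11).
  i = 5 (α = 8): (8−2)(8−1)(8−9)(8−4) = 6·7·(−1)·4 = −168 ≡ 8, so v_5 = 8^{−1} = 7 (mod 11).
  v = [3, 4, 9, 10, 7].
Step 2: syndromes of r = [7, 9, 2, 5, 7] (all sums mod 11).
  S_0 = Σ v_i r_i = 3·7 + 4·9 + 9·2 + 10·5 + 7·7 = 174 ≡ 9.
  S_1 = Σ v_i α_i r_i = 3·2·7 + 4·1·9 + 9·9·2 + 10·4·5 + 7·8·7 = 832 ≡ 7.
  α_i^2 mod 11 = [4, 1, 4, 5, 9].
  S_2 = Σ v_i α_i^2 r_i = 3·4·7 + 4·1·9 + 9·4·2 + 10·5·5 + 7·9·7 = 883 ≡ 3.
  S = (9, 7, 3) ≠ 0, so r is not a codeword (an error is present).
Step 3: locate the error. For a single error e at position i, S_ℓ = v_i·e·α_i^ℓ, so α_err = S_1/S_0.
  S_0^{−1} = 9^{−1} = 5 (mod 11), so α_err = 7·5 = 35 ≡ 2 = α_1. Error position i = 1.
  Consistency check: S_2/S_1 = 3·8 = 24 ≡ 2 = α_err ✓ (single-error assumption holds).
Step 4: error magnitude e = S_0/v_1 = S_0·∏_{j≠1}(α_1 − α_j) = 9·4 = 36 ≡ 3 (mod 11).
Step 5: correct position 1: c_1 = r_1 − e = 7 − 3 ≡ 4 (mod 11). Hence c = [4, 9, 2, 5, 7].
  Check: interpolating c through the α_i gives m(x) = 3 + 6·x (degree < 2) with m(α_i) = c_i for every i, so c is indeed a codeword.


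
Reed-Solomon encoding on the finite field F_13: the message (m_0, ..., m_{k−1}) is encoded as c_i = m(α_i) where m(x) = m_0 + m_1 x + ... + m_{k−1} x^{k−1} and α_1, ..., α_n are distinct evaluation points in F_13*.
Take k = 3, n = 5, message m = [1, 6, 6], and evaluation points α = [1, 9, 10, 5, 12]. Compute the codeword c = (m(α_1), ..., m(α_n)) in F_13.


c = [0, 8, 11, 12, 1]

Message polynomial: m(x) = 1 + 6·x + 6·x^2 (mod 13).
For each evaluation point α_i, compute m(α_i) mod 13:
  α_1 = 1: Horner steps 6 → 12 → 0, so m(1) = 0.
  α_2 = 9: Horner steps 6 → 8 → 8, so m(9) = 8.
  α_3 = 10: Horner steps 6 → 1 → 11, so m(10) = 11.
  α_4 = 5: Horner steps 6 → 10 → 12, so m(5) = 12.
  α_5 = 12: Horner steps 6 → 0 → 1, so m(12) = 1.
Codeword c = [0, 8, 11, 12, 1] ∈ F_13^5.


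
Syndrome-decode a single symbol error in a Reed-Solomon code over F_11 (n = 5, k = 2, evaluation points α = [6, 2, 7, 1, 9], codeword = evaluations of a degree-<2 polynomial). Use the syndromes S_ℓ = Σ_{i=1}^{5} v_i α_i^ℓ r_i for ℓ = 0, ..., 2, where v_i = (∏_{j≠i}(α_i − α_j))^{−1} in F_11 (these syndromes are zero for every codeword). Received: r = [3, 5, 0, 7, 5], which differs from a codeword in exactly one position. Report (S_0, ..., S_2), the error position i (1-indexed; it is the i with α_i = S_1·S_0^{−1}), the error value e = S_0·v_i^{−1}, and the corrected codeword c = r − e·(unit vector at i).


S = (4, 8, 5), error at position 2, error magnitude e = 1, c = [3, 4, 0, 7, 5].

Step 1: column multipliers v_i = (∏_{j≠i}(α_i − α_j))^{−1} mod 11.
  i = 1 (α = 6): (6−2)(6−7)(6−1)(6−9) = 4·(−1)·5·(−3) = 60 ≡ 5, so v_1 = 5^{−1} = 9 (mod 11).
  i = 2 (α = 2): (2−6)(2−7)(2−1)(2−9) = (−4)·(−5)·1·(−7) = −140 ≡ 3, so v_2 = 3^{−1} = 4 (mod 11).
  i = 3 (α = 7): (7−6)(7−2)(7−1)(7−9) = 1·5·6·(−2) = −60 ≡ 6, so v_3 = 6^{−1} = 2 (mod 11).
  i = 4 (α = 1): (1−6)(1−2)(1−7)(1−9) = (−5)·(−1)·(−6)·(−8) = 240 ≡ 9, so v_4 = 9^{−1} = 5 (mod 11).
  i = 5 (α = 9): (9−6)(9−2)(9−7)(9−1) = 3·7·2·8 = 336 ≡ 6, so v_5 = 6^{−1} = 2 (mod 11).
  v = [9, 4, 2, 5, 2].
Step 2: syndromes of r = [3, 5, 0, 7, 5] (all sums mod 11).
  S_0 = Σ v_i r_i = 9·3 + 4·5 + 2·0 + 5·7 + 2·5 = 92 ≡ 4.
  S_1 = Σ v_i α_i r_i = 9·6·3 + 4·2·5 + 2·7·0 + 5·1·7 + 2·9·5 = 327 ≡ 8.
  α_i^2 mod 11 = [3, 4, 5, 1, 4].
  S_2 = Σ v_i α_i^2 r_i = 9·3·3 + 4·4·5 + 2·5·0 + 5·1·7 + 2·4·5 = 236 ≡ 5.
  S = (4, 8, 5) ≠ 0, so r is not a codeword (an error is present).
Step 3: locate the error. For a single error e at position i, S_ℓ = v_i·e·α_i^ℓ, so α_err = S_1/S_0.
  S_0^{−1} = 4^{−1} = 3 (mod 11), so α_err = 8·3 = 24 ≡ 2 = α_2. Error position i = 2.
  Consistency check: S_2/S_1 = 5·7 = 35 ≡ 2 = α_err ✓ (single-error assumption holds).
Step 4: error magnitude e = S_0/v_2 = S_0·∏_{j≠2}(α_2 − α_j) = 4·3 = 12 ≡ 1 (mod 11).
Step 5: correct position 2: c_2 = r_2 − e = 5 − 1 ≡ 4 (mod 11). Hence c = [3, 4, 0, 7, 5].
  Check: interpolating c through the α_i gives m(x) = 10 + 8·x (degree < 2) with m(α_i) = c_i for every i, so c is indeed a codeword.


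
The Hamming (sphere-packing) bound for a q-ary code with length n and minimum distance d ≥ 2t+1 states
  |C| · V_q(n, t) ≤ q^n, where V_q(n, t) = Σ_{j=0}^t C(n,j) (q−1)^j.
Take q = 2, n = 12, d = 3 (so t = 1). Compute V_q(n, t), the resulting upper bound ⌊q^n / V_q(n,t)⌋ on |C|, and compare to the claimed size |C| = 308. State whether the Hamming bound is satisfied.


V_q(n, t) = 13, q^n = 4096, Hamming bound = 315, |C| = 308 ≤ bound (satisfied).

Step 1: Compute V_q(n, t) = Σ_{j=0}^1 C(n, j) (q−1)^j.
  j = 0: C(12,0)·(1)^0 = 1·1 = 1.
  j = 1: C(12,1)·(1)^1 = 12·1 = 12.
  V_q(n, t) = 1 + 12 = 13.
Step 2: q^n = 2^12 = 4096.
Step 3: Hamming bound ⌊q^n / V_q(n,t)⌋ = ⌊4096/13⌋ = 315.
Step 4: Compare |C| = 308 to 315: satisfied.
The claimed |C| lies below the Hamming bound.


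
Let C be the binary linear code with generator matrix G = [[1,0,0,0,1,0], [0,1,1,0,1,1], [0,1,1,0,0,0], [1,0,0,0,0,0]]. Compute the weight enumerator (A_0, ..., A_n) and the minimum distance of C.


Weight distribution: A_0 = 1, A_1 = 3, A_2 = 4, A_3 = 4, A_4 = 3, A_5 = 1. Minimum distance d = 1.

Enumerate all 2^4 = 16 messages m ∈ F_2^4.
For each, compute codeword c = mG in F_2^6, then tally its weight.
  m = 0000 → c = 000000, weight = 0.
  m = 1000 → c = 100010, weight = 2.
  m = 0100 → c = 011011, weight = 4.
  m = 1100 → c = 111001, weight = 4.
  m = 0010 → c = 011000, weight = 2.
  m = 1010 → c = 111010, weight = 4.
  m = 0110 → c = 000011, weight = 2.
  m = 1110 → c = 100001, weight = 2.
  m = 0001 → c = 100000, weight = 1.
  m = 1001 → c = 000010, weight = 1.
  m = 0101 → c = 111011, weight = 5.
  m = 1101 → c = 011001, weight = 3.
  m = 0011 → c = 111000, weight = 3.
  m = 1011 → c = 011010, weight = 3.
  m = 0111 → c = 100011, weight = 3.
  m = 1111 → c = 000001, weight = 1.
Tally weights:
  weight 0: 1 codewords.
  weight 1: 3 codewords.
  weight 2: 4 codewords.
  weight 3: 4 codewords.
  weight 4: 3 codewords.
  weight 5: 1 codewords.
Minimum distance d = smallest w > 0 with A_w > 0 = 1.
Sanity: Σ A_w = 16 = 2^4 = 16 ✓.


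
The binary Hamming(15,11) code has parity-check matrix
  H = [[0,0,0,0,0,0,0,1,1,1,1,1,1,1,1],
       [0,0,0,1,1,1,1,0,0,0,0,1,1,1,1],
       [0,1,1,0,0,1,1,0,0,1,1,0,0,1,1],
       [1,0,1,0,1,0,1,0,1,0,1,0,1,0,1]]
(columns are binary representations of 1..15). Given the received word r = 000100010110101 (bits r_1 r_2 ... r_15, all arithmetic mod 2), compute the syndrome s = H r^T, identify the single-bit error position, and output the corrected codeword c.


s = (1, 1, 1, 1)^T, error position = 15, corrected codeword c = 000100010110100

Compute s = H r^T mod 2 one row at a time:
  s_1 = 1 + 0 + 1 + 1 + 0 + 1 + 0 + 1 = 5 ≡ 1 (mod 2).
  s_2 = 1 + 0 + 0 + 0 + 0 + 1 + 0 + 1 = 3 ≡ 1 (mod 2).
  s_3 = 0 + 0 + 0 + 0 + 1 + 1 + 0 + 1 = 3 ≡ 1 (mod 2).
  s_4 = 0 + 0 + 0 + 0 + 0 + 1 + 1 + 1 = 3 ≡ 1 (mod 2).
s = (1, 1, 1, 1)^T — this equals column 15 of H (binary 1111), so error is at position 15.
Correct: flip bit 15 of r = 000100010110101 to get c = 000100010110100.
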